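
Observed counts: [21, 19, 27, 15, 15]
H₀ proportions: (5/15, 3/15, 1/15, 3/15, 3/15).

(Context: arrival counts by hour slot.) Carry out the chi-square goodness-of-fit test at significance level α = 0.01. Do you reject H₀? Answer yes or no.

reject H₀: yes

n = 97; E_i = n·p_i = [32.33, 19.40, 6.47, 19.40, 19.40]
χ² = (21−32.33)²/32.33 + (19−19.40)²/19.40 + (27−6.47)²/6.47 + (15−19.40)²/19.40 + (15−19.40)²/19.40 = 71.1753
df = 4
p-value (upper-tail) = 0.00000
At α=0.01: p < α → reject H₀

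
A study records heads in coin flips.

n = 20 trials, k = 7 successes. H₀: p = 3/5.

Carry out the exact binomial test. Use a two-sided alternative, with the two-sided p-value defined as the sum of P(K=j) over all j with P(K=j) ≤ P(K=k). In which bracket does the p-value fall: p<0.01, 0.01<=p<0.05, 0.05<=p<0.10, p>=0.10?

p-value bracket: 0.01<=p<0.05

Exact binomial: n=20, k=7, p₀=3/5=0.6000
P(X=j) = C(n,j)·p₀^j·(1−p₀)^(n−j); p = Σ P(X=j) over j with P(X=j) ≤ P(X=7)
p-value (two-sided) = 0.03699
→ bracket: 0.01<=p<0.05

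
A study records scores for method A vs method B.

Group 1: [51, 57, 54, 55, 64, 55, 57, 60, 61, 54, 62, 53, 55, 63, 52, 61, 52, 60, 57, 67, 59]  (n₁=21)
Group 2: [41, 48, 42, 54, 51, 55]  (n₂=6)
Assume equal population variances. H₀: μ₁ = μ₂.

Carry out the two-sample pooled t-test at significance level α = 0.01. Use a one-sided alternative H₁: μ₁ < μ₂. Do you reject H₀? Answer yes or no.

x̄₁=57.571, s₁=4.411, n₁=21
x̄₂=48.500, s₂=5.958, n₂=6
s_p² = [20·4.411² + 5·5.958²]/25 = 22.6657
SE = √(s_p²·(1/21+1/6)) = 2.2038
t = (57.571−48.500)/2.2038 = 4.1162
df = 25
p-value (one-sided, H₁ less) = 0.99982
At α=0.01: p ≥ α → fail to reject H₀

reject H₀: no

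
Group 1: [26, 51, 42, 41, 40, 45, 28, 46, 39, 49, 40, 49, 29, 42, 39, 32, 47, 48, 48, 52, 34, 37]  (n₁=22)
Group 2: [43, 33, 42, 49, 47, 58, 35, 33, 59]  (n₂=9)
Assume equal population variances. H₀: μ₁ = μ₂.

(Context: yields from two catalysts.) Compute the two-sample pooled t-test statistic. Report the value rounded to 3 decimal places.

test statistic = -0.986

x̄₁=41.091, s₁=7.621, n₁=22
x̄₂=44.333, s₂=9.887, n₂=9
s_p² = [21·7.621² + 8·9.887²]/29 = 69.0282
SE = √(s_p²·(1/22+1/9)) = 3.2875
t = (41.091−44.333)/3.2875 = -0.9863
df = 29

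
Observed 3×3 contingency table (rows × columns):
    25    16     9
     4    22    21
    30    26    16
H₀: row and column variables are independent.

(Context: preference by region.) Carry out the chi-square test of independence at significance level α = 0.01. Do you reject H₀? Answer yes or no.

Row totals [50, 47, 72], col totals [59, 64, 46], n=169
χ² = (25−17.46)²/17.46 + (16−18.93)²/18.93 + (9−13.61)²/13.61 + (4−16.41)²/16.41 + (22−17.80)²/17.80 + (21−12.79)²/12.79 + (30−25.14)²/25.14 + (26−27.27)²/27.27 + (16−19.60)²/19.60 = 22.5774
df = 4
p-value (upper-tail) = 0.00015
At α=0.01: p < α → reject H₀

reject H₀: yes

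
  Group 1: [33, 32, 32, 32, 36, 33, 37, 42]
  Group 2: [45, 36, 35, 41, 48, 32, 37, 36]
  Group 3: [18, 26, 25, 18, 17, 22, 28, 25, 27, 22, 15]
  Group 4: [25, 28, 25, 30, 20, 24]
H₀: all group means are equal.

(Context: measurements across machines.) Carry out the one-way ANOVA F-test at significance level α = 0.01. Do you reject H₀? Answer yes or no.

reject H₀: yes

Group means [34.62, 38.75, 22.09, 25.33], grand mean 29.758
SSB = Σnᵢ(x̄ᵢ−x̄)² = 1600.443; SSW = ΣΣ(x−x̄ᵢ)² = 555.617
MSB = 1600.443/3 = 533.4811; MSW = 555.617/29 = 19.1592
F = MSB/MSW = 27.8446
df = (3, 29)
p-value (upper-tail) = 0.00000
At α=0.01: p < α → reject H₀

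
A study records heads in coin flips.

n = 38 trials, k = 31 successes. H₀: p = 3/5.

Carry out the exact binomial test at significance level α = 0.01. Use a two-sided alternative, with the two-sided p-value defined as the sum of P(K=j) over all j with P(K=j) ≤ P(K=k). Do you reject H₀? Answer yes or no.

reject H₀: yes

Exact binomial: n=38, k=31, p₀=3/5=0.6000
P(X=j) = C(n,j)·p₀^j·(1−p₀)^(n−j); p = Σ P(X=j) over j with P(X=j) ≤ P(X=31)
p-value (two-sided) = 0.00725
At α=0.01: p < α → reject H₀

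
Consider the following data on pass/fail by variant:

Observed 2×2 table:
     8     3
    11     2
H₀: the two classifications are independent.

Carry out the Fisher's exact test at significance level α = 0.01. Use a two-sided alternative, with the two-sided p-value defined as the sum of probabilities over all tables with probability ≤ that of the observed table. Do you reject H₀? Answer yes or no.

reject H₀: no

Margins: r₁=11, r₂=13, c₁=19, c₂=5, n=24
p_obs = C(11,8)·C(13,11)/C(24,19); sum pmf over tables with pmf ≤ p_obs
p-value (two-sided) = 0.62992
At α=0.01: p ≥ α → fail to reject H₀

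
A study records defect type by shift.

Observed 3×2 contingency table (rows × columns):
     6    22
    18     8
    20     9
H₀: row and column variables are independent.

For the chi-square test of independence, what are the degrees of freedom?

df = (r−1)(c−1) = (3−1)·(2−1) = 2

degrees of freedom = 2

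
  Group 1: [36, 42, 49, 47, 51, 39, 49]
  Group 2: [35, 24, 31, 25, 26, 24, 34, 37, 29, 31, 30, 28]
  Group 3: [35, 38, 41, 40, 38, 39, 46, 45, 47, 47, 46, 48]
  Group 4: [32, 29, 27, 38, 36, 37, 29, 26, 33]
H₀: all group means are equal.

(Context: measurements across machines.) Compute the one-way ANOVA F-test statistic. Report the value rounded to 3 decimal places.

Group means [44.71, 29.50, 42.50, 31.89], grand mean 36.600
SSB = Σnᵢ(x̄ᵢ−x̄)² = 1683.283; SSW = ΣΣ(x−x̄ᵢ)² = 780.317
MSB = 1683.283/3 = 561.0942; MSW = 780.317/36 = 21.6755
F = MSB/MSW = 25.8861
df = (3, 36)

test statistic = 25.886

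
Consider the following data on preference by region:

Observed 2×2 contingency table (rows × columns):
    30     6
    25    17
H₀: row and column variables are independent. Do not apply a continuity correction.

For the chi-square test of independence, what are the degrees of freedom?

degrees of freedom = 1

df = (r−1)(c−1) = (2−1)·(2−1) = 1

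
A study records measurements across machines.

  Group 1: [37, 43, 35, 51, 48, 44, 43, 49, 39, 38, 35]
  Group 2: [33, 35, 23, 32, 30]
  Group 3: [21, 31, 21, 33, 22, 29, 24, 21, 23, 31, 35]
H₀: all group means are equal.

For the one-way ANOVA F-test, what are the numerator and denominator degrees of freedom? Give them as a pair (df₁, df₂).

degrees of freedom = [2, 24]

k = 3 groups, N = 27 total
df = (k−1, N−k) = (3−1, 27−3) = (2, 24)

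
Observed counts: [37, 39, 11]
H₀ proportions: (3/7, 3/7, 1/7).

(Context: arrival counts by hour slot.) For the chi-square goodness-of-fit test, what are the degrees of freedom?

degrees of freedom = 2

df = k − 1 = 3 − 1 = 2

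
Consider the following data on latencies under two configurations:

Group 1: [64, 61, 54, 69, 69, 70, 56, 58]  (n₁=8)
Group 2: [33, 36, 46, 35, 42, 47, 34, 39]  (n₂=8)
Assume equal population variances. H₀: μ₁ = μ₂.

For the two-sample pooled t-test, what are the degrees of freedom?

degrees of freedom = 14

df = n₁ + n₂ − 2 = 8 + 8 − 2 = 14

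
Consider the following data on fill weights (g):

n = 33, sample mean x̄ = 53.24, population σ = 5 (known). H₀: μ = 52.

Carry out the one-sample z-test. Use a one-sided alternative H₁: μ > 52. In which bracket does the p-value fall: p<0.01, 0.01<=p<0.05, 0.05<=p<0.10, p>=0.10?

p-value bracket: 0.05<=p<0.10

SE = σ/√n = 5/√33 = 0.8704
z = (x̄−μ₀)/SE = (53.24−52)/0.8704 = 1.4247
p-value (one-sided, H₁ greater) = 0.07713
→ bracket: 0.05<=p<0.10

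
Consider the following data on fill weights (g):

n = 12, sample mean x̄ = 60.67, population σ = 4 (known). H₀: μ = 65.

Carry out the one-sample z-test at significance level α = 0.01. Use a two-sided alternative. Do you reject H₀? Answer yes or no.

SE = σ/√n = 4/√12 = 1.1547
z = (x̄−μ₀)/SE = (60.67−65)/1.1547 = -3.7499
p-value (two-sided) = 0.00018
At α=0.01: p < α → reject H₀

reject H₀: yes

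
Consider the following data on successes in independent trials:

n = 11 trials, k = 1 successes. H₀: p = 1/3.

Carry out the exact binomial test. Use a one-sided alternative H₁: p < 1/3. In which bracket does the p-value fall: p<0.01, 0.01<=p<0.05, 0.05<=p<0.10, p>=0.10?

Exact binomial: n=11, k=1, p₀=1/3=0.3333
P(X≤1) from Σ C(n,i)·p₀^i·(1−p₀)^(n−i)
p-value (one-sided, H₁ less) = 0.07515
→ bracket: 0.05<=p<0.10

p-value bracket: 0.05<=p<0.10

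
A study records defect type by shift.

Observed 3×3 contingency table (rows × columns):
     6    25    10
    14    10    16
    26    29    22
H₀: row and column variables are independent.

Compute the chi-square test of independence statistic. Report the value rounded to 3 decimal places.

test statistic = 12.556

Row totals [41, 40, 77], col totals [46, 64, 48], n=158
χ² = (6−11.94)²/11.94 + (25−16.61)²/16.61 + (10−12.46)²/12.46 + (14−11.65)²/11.65 + (10−16.20)²/16.20 + (16−12.15)²/12.15 + (26−22.42)²/22.42 + (29−31.19)²/31.19 + (22−23.39)²/23.39 = 12.5558
df = 4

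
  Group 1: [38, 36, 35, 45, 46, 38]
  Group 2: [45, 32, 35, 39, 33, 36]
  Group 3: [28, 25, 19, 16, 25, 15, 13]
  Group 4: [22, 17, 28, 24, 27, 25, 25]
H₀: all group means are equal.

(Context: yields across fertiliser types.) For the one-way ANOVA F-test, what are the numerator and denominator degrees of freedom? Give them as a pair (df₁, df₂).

k = 4 groups, N = 26 total
df = (k−1, N−k) = (4−1, 26−4) = (3, 22)

degrees of freedom = [3, 22]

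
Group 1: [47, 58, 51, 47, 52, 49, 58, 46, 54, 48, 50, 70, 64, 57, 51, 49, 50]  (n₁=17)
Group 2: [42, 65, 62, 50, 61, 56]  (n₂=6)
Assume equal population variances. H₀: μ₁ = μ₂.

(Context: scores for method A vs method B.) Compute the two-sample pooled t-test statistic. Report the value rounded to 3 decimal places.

x̄₁=53.000, s₁=6.529, n₁=17
x̄₂=56.000, s₂=8.649, n₂=6
s_p² = [16·6.529² + 5·8.649²]/21 = 50.2857
SE = √(s_p²·(1/17+1/6)) = 3.3673
t = (53.000−56.000)/3.3673 = -0.8909
df = 21

test statistic = -0.891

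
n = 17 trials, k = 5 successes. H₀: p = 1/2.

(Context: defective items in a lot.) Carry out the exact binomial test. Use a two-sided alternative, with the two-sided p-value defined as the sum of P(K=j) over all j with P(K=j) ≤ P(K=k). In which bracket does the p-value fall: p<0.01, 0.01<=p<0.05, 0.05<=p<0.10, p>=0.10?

p-value bracket: p>=0.10

Exact binomial: n=17, k=5, p₀=1/2=0.5000
P(X=j) = C(n,j)·p₀^j·(1−p₀)^(n−j); p = Σ P(X=j) over j with P(X=j) ≤ P(X=5)
p-value (two-sided) = 0.14346
→ bracket: p>=0.10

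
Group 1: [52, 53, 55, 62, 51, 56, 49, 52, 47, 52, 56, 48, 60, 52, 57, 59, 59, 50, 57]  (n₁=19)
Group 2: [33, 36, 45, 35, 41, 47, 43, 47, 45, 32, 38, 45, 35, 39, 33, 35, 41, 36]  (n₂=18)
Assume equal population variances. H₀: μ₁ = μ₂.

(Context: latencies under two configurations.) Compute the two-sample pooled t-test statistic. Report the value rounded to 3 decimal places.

x̄₁=54.053, s₁=4.275, n₁=19
x̄₂=39.222, s₂=5.128, n₂=18
s_p² = [18·4.275² + 17·5.128²]/35 = 22.1731
SE = √(s_p²·(1/19+1/18)) = 1.5488
t = (54.053−39.222)/1.5488 = 9.5753
df = 35

test statistic = 9.575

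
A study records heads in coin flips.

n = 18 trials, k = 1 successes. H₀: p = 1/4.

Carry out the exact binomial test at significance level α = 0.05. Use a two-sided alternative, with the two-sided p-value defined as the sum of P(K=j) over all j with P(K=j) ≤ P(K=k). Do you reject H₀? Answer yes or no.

reject H₀: no

Exact binomial: n=18, k=1, p₀=1/4=0.2500
P(X=j) = C(n,j)·p₀^j·(1−p₀)^(n−j); p = Σ P(X=j) over j with P(X=j) ≤ P(X=1)
p-value (two-sided) = 0.05881
At α=0.05: p ≥ α → fail to reject H₀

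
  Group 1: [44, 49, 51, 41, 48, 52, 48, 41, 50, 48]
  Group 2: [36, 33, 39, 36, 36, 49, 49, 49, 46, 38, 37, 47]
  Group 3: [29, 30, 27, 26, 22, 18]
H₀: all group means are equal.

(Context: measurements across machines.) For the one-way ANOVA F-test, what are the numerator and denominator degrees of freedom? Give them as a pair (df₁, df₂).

k = 3 groups, N = 28 total
df = (k−1, N−k) = (3−1, 28−3) = (2, 25)

degrees of freedom = [2, 25]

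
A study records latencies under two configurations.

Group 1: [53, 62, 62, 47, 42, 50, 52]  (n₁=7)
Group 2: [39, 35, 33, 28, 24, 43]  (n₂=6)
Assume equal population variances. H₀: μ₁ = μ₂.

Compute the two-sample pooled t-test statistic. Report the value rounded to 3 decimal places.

test statistic = 4.716

x̄₁=52.571, s₁=7.390, n₁=7
x̄₂=33.667, s₂=6.976, n₂=6
s_p² = [6·7.390² + 5·6.976²]/11 = 51.9134
SE = √(s_p²·(1/7+1/6)) = 4.0085
t = (52.571−33.667)/4.0085 = 4.7161
df = 11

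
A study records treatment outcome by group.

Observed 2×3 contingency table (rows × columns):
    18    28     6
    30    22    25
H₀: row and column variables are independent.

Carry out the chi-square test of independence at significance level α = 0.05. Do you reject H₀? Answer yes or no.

Row totals [52, 77], col totals [48, 50, 31], n=129
χ² = (18−19.35)²/19.35 + (28−20.16)²/20.16 + (6−12.50)²/12.50 + (30−28.65)²/28.65 + (22−29.84)²/29.84 + (25−18.50)²/18.50 = 10.9307
df = 2
p-value (upper-tail) = 0.00423
At α=0.05: p < α → reject H₀

reject H₀: yes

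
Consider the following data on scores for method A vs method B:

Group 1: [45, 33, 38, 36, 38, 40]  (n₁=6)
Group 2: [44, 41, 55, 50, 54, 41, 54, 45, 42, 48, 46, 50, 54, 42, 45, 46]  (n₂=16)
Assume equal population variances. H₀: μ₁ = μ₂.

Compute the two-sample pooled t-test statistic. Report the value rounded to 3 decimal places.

x̄₁=38.333, s₁=4.033, n₁=6
x̄₂=47.312, s₂=4.963, n₂=16
s_p² = [5·4.033² + 15·4.963²]/20 = 22.5385
SE = √(s_p²·(1/6+1/16)) = 2.2727
t = (38.333−47.312)/2.2727 = -3.9509
df = 20

test statistic = -3.951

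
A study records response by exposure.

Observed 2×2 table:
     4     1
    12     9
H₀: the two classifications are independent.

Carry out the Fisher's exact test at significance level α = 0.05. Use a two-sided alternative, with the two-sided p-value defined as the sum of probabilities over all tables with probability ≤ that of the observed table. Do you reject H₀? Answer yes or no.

Margins: r₁=5, r₂=21, c₁=16, c₂=10, n=26
p_obs = C(5,4)·C(21,12)/C(26,16); sum pmf over tables with pmf ≤ p_obs
p-value (two-sided) = 0.61690
At α=0.05: p ≥ α → fail to reject H₀

reject H₀: no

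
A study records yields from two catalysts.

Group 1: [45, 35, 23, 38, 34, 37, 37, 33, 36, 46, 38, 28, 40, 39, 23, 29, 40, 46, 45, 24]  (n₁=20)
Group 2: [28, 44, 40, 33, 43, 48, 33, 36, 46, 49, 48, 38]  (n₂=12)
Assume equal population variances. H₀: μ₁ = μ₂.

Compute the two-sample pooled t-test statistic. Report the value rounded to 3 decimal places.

x̄₁=35.800, s₁=7.331, n₁=20
x̄₂=40.500, s₂=6.935, n₂=12
s_p² = [19·7.331² + 11·6.935²]/30 = 51.6733
SE = √(s_p²·(1/20+1/12)) = 2.6248
t = (35.800−40.500)/2.6248 = -1.7906
df = 30

test statistic = -1.791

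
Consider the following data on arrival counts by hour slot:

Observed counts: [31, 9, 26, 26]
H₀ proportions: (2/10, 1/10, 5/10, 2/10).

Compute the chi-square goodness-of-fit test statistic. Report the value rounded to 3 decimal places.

n = 92; E_i = n·p_i = [18.40, 9.20, 46.00, 18.40]
χ² = (31−18.40)²/18.40 + (9−9.20)²/9.20 + (26−46.00)²/46.00 + (26−18.40)²/18.40 = 20.4674
df = 3

test statistic = 20.467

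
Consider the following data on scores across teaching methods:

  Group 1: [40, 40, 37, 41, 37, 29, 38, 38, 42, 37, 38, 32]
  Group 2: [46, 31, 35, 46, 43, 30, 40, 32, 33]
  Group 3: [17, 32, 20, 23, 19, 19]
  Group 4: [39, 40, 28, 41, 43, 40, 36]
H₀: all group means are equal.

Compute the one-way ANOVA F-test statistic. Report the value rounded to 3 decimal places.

Group means [37.42, 37.33, 21.67, 38.14], grand mean 34.765
SSB = Σnᵢ(x̄ᵢ−x̄)² = 1253.011; SSW = ΣΣ(x−x̄ᵢ)² = 779.107
MSB = 1253.011/3 = 417.6702; MSW = 779.107/30 = 25.9702
F = MSB/MSW = 16.0826
df = (3, 30)

test statistic = 16.083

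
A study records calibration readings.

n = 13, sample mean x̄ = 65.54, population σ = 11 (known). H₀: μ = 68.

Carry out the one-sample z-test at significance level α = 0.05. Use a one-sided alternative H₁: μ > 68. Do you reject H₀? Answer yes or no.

reject H₀: no

SE = σ/√n = 11/√13 = 3.0509
z = (x̄−μ₀)/SE = (65.54−68)/3.0509 = -0.8063
p-value (one-sided, H₁ greater) = 0.78997
At α=0.05: p ≥ α → fail to reject H₀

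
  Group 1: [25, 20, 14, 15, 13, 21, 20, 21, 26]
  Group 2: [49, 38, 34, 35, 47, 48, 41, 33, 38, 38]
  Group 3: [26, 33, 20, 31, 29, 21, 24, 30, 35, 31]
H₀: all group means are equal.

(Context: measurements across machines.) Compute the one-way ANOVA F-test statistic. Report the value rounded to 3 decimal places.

test statistic = 37.273

Group means [19.44, 40.10, 28.00], grand mean 29.517
SSB = Σnᵢ(x̄ᵢ−x̄)² = 2056.119; SSW = ΣΣ(x−x̄ᵢ)² = 717.122
MSB = 2056.119/2 = 1028.0596; MSW = 717.122/26 = 27.5816
F = MSB/MSW = 37.2734
df = (2, 26)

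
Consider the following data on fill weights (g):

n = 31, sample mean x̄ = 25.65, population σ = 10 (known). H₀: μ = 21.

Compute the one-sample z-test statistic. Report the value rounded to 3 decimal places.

SE = σ/√n = 10/√31 = 1.7961
z = (x̄−μ₀)/SE = (25.65−21)/1.7961 = 2.5890

test statistic = 2.589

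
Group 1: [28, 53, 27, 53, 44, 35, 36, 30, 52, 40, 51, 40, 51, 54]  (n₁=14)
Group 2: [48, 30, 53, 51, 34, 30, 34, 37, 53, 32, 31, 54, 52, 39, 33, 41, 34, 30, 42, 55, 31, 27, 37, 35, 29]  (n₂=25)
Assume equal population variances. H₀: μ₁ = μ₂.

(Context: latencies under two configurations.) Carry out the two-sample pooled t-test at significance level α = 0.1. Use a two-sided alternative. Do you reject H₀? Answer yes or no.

reject H₀: no

x̄₁=42.429, s₁=10.029, n₁=14
x̄₂=38.880, s₂=9.306, n₂=25
s_p² = [13·10.029² + 24·9.306²]/37 = 91.5154
SE = √(s_p²·(1/14+1/25)) = 3.1933
t = (42.429−38.880)/3.1933 = 1.1112
df = 37
p-value (two-sided) = 0.27363
At α=0.1: p ≥ α → fail to reject H₀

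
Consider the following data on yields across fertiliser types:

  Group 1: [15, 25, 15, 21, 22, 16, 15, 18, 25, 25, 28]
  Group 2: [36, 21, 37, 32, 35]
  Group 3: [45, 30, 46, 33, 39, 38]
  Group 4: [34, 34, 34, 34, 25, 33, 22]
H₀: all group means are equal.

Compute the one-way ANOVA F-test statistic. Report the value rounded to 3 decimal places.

test statistic = 15.428

Group means [20.45, 32.20, 38.50, 30.86], grand mean 28.724
SSB = Σnᵢ(x̄ᵢ−x̄)² = 1417.909; SSW = ΣΣ(x−x̄ᵢ)² = 765.884
MSB = 1417.909/3 = 472.6362; MSW = 765.884/25 = 30.6354
F = MSB/MSW = 15.4278
df = (3, 25)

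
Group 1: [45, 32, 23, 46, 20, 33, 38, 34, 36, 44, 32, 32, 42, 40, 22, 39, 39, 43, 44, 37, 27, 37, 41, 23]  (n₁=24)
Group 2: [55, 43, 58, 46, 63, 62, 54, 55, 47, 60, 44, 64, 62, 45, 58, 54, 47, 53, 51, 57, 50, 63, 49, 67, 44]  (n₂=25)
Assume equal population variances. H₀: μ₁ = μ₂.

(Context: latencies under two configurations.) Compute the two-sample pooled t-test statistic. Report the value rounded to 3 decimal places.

x̄₁=35.375, s₁=7.751, n₁=24
x̄₂=54.040, s₂=7.225, n₂=25
s_p² = [23·7.751² + 24·7.225²]/47 = 56.0550
SE = √(s_p²·(1/24+1/25)) = 2.1396
t = (35.375−54.040)/2.1396 = -8.7237
df = 47

test statistic = -8.724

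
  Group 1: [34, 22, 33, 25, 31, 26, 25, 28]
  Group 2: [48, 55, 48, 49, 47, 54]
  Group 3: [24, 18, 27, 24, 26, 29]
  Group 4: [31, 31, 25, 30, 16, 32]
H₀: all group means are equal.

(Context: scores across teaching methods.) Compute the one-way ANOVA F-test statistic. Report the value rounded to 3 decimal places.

test statistic = 41.788

Group means [28.00, 50.17, 24.67, 27.50], grand mean 32.231
SSB = Σnᵢ(x̄ᵢ−x̄)² = 2550.949; SSW = ΣΣ(x−x̄ᵢ)² = 447.667
MSB = 2550.949/3 = 850.3162; MSW = 447.667/22 = 20.3485
F = MSB/MSW = 41.7877
df = (3, 22)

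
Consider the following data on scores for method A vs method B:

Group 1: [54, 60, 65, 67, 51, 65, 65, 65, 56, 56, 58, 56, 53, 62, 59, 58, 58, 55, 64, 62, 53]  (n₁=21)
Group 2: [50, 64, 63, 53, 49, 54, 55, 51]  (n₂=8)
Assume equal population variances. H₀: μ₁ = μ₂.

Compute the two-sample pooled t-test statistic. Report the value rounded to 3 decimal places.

test statistic = 2.039

x̄₁=59.143, s₁=4.788, n₁=21
x̄₂=54.875, s₂=5.693, n₂=8
s_p² = [20·4.788² + 7·5.693²]/27 = 25.3869
SE = √(s_p²·(1/21+1/8)) = 2.0934
t = (59.143−54.875)/2.0934 = 2.0387
df = 27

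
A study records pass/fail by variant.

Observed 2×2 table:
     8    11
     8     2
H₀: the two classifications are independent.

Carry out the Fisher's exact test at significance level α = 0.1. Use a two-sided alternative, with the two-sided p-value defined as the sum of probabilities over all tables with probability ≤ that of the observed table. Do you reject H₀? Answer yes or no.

reject H₀: no

Margins: r₁=19, r₂=10, c₁=16, c₂=13, n=29
p_obs = C(19,8)·C(10,8)/C(29,16); sum pmf over tables with pmf ≤ p_obs
p-value (two-sided) = 0.11421
At α=0.1: p ≥ α → fail to reject H₀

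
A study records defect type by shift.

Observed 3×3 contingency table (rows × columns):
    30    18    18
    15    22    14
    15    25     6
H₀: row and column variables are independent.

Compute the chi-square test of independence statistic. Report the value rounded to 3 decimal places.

Row totals [66, 51, 46], col totals [60, 65, 38], n=163
χ² = (30−24.29)²/24.29 + (18−26.32)²/26.32 + (18−15.39)²/15.39 + (15−18.77)²/18.77 + (22−20.34)²/20.34 + (14−11.89)²/11.89 + (15−16.93)²/16.93 + (25−18.34)²/18.34 + (6−10.72)²/10.72 = 10.3991
df = 4

test statistic = 10.399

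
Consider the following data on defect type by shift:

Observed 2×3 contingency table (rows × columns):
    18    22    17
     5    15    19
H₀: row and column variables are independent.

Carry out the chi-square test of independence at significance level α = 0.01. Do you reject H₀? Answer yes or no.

reject H₀: no

Row totals [57, 39], col totals [23, 37, 36], n=96
χ² = (18−13.66)²/13.66 + (22−21.97)²/21.97 + (17−21.38)²/21.38 + (5−9.34)²/9.34 + (15−15.03)²/15.03 + (19−14.62)²/14.62 = 5.6053
df = 2
p-value (upper-tail) = 0.06065
At α=0.01: p ≥ α → fail to reject H₀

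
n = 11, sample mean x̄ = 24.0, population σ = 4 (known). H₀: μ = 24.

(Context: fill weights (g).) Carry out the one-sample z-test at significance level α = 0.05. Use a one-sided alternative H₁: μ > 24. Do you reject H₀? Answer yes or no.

SE = σ/√n = 4/√11 = 1.2060
z = (x̄−μ₀)/SE = (24.0−24)/1.2060 = 0.0000
p-value (one-sided, H₁ greater) = 0.50000
At α=0.05: p ≥ α → fail to reject H₀

reject H₀: no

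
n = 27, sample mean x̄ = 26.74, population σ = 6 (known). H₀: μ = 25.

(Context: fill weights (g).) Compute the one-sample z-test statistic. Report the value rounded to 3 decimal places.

test statistic = 1.507

SE = σ/√n = 6/√27 = 1.1547
z = (x̄−μ₀)/SE = (26.74−25)/1.1547 = 1.5069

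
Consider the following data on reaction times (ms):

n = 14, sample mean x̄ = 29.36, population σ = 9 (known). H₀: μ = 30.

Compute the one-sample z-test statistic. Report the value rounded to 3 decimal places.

SE = σ/√n = 9/√14 = 2.4054
z = (x̄−μ₀)/SE = (29.36−30)/2.4054 = -0.2661

test statistic = -0.266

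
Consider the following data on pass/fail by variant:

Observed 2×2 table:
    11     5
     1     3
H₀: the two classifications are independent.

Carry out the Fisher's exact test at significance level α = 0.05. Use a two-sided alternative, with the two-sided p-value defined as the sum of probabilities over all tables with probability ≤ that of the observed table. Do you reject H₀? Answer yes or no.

Margins: r₁=16, r₂=4, c₁=12, c₂=8, n=20
p_obs = C(16,11)·C(4,1)/C(20,12); sum pmf over tables with pmf ≤ p_obs
p-value (two-sided) = 0.25531
At α=0.05: p ≥ α → fail to reject H₀

reject H₀: no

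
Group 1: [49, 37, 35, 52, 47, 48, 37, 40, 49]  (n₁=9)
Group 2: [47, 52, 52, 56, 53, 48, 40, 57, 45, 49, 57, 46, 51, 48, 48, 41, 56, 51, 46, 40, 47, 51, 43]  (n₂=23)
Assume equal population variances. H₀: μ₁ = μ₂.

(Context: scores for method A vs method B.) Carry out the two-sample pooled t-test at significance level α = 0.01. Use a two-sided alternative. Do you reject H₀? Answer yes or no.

reject H₀: no

x̄₁=43.778, s₁=6.457, n₁=9
x̄₂=48.870, s₂=5.128, n₂=23
s_p² = [8·6.457² + 22·5.128²]/30 = 30.4055
SE = √(s_p²·(1/9+1/23)) = 2.1680
t = (43.778−48.870)/2.1680 = -2.3486
df = 30
p-value (two-sided) = 0.02563
At α=0.01: p ≥ α → fail to reject H₀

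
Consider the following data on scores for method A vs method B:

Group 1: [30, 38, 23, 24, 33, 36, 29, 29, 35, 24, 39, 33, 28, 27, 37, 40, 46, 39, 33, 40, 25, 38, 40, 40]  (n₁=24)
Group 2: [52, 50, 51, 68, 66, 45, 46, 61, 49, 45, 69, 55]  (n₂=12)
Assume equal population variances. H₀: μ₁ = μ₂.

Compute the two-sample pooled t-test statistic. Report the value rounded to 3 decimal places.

test statistic = -8.174

x̄₁=33.583, s₁=6.379, n₁=24
x̄₂=54.750, s₂=8.986, n₂=12
s_p² = [23·6.379² + 11·8.986²]/34 = 53.6495
SE = √(s_p²·(1/24+1/12)) = 2.5896
t = (33.583−54.750)/2.5896 = -8.1736
df = 34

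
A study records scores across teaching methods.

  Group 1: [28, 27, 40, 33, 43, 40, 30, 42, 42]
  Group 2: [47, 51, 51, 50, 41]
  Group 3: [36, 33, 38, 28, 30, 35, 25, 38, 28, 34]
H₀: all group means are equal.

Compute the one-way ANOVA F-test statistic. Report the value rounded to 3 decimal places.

test statistic = 14.267

Group means [36.11, 48.00, 32.50], grand mean 37.083
SSB = Σnᵢ(x̄ᵢ−x̄)² = 814.444; SSW = ΣΣ(x−x̄ᵢ)² = 599.389
MSB = 814.444/2 = 407.2222; MSW = 599.389/21 = 28.5423
F = MSB/MSW = 14.2673
df = (2, 21)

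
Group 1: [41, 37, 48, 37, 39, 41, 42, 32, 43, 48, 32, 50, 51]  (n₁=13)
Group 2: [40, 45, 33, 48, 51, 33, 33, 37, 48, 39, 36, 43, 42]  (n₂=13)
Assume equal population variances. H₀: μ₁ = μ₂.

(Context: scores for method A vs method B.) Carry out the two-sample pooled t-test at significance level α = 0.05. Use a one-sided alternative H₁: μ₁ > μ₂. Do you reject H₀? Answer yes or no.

reject H₀: no

x̄₁=41.615, s₁=6.305, n₁=13
x̄₂=40.615, s₂=6.158, n₂=13
s_p² = [12·6.305² + 12·6.158²]/24 = 38.8397
SE = √(s_p²·(1/13+1/13)) = 2.4445
t = (41.615−40.615)/2.4445 = 0.4091
df = 24
p-value (one-sided, H₁ greater) = 0.34305
At α=0.05: p ≥ α → fail to reject H₀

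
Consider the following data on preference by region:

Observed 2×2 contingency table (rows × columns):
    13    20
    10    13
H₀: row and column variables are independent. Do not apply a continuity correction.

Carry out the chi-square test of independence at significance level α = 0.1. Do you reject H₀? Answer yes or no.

reject H₀: no

Row totals [33, 23], col totals [23, 33], n=56
χ² = (13−13.55)²/13.55 + (20−19.45)²/19.45 + (10−9.45)²/9.45 + (13−13.55)²/13.55 = 0.0934
df = 1
p-value (upper-tail) = 0.75988
At α=0.1: p ≥ α → fail to reject H₀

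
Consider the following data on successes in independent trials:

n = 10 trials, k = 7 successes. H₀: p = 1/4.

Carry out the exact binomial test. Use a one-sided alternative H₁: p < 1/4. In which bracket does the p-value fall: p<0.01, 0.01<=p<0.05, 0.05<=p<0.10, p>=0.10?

p-value bracket: p>=0.10

Exact binomial: n=10, k=7, p₀=1/4=0.2500
P(X≤7) from Σ C(n,i)·p₀^i·(1−p₀)^(n−i)
p-value (one-sided, H₁ less) = 0.99958
→ bracket: p>=0.10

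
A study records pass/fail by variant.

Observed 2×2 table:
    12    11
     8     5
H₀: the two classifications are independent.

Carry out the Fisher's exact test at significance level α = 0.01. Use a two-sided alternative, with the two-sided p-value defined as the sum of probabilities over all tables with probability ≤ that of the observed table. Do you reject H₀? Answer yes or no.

Margins: r₁=23, r₂=13, c₁=20, c₂=16, n=36
p_obs = C(23,12)·C(13,8)/C(36,20); sum pmf over tables with pmf ≤ p_obs
p-value (two-sided) = 0.73136
At α=0.01: p ≥ α → fail to reject H₀

reject H₀: no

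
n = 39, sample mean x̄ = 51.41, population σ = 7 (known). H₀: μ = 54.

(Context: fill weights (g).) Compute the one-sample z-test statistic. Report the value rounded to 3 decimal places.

test statistic = -2.311

SE = σ/√n = 7/√39 = 1.1209
z = (x̄−μ₀)/SE = (51.41−54)/1.1209 = -2.3106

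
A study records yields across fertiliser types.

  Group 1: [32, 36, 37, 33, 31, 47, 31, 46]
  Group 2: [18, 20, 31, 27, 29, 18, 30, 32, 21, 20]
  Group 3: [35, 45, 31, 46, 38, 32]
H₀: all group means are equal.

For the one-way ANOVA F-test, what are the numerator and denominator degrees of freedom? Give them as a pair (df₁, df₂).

k = 3 groups, N = 24 total
df = (k−1, N−k) = (3−1, 24−3) = (2, 21)

degrees of freedom = [2, 21]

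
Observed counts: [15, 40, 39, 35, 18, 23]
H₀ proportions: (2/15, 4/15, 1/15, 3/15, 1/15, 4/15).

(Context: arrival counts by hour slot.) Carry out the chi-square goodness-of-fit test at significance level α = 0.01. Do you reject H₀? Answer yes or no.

reject H₀: yes

n = 170; E_i = n·p_i = [22.67, 45.33, 11.33, 34.00, 11.33, 45.33]
χ² = (15−22.67)²/22.67 + (40−45.33)²/45.33 + (39−11.33)²/11.33 + (35−34.00)²/34.00 + (18−11.33)²/11.33 + (23−45.33)²/45.33 = 85.7132
df = 5
p-value (upper-tail) = 0.00000
At α=0.01: p < α → reject H₀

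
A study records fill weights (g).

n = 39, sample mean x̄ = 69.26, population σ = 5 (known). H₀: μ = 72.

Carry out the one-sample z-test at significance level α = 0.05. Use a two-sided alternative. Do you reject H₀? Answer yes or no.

reject H₀: yes

SE = σ/√n = 5/√39 = 0.8006
z = (x̄−μ₀)/SE = (69.26−72)/0.8006 = -3.4223
p-value (two-sided) = 0.00062
At α=0.05: p < α → reject H₀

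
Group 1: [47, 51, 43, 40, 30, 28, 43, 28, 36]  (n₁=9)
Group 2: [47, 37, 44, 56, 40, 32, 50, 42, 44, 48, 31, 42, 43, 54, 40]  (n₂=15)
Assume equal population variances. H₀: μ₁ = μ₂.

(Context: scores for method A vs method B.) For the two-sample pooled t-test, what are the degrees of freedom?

df = n₁ + n₂ − 2 = 9 + 15 − 2 = 22

degrees of freedom = 22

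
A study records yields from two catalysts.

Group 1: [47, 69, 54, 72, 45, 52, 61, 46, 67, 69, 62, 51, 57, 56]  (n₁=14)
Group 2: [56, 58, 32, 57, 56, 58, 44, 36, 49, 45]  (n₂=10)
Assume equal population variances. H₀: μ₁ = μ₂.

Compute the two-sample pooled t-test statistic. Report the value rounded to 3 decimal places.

test statistic = 2.235

x̄₁=57.714, s₁=9.127, n₁=14
x̄₂=49.100, s₂=9.562, n₂=10
s_p² = [13·9.127² + 9·9.562²]/22 = 86.6253
SE = √(s_p²·(1/14+1/10)) = 3.8536
t = (57.714−49.100)/3.8536 = 2.2354
df = 22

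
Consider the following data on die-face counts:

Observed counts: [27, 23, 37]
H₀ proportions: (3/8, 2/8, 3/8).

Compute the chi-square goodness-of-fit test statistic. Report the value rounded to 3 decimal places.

test statistic = 1.628

n = 87; E_i = n·p_i = [32.62, 21.75, 32.62]
χ² = (27−32.62)²/32.62 + (23−21.75)²/21.75 + (37−32.62)²/32.62 = 1.6284
df = 2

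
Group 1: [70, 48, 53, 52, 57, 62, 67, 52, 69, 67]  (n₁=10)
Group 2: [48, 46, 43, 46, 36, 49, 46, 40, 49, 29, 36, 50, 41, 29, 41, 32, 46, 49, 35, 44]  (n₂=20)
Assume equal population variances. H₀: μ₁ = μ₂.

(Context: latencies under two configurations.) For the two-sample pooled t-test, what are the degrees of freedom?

df = n₁ + n₂ − 2 = 10 + 20 − 2 = 28

degrees of freedom = 28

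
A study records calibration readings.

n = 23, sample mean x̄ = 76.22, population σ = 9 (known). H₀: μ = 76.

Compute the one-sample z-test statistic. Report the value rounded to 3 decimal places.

test statistic = 0.117

SE = σ/√n = 9/√23 = 1.8766
z = (x̄−μ₀)/SE = (76.22−76)/1.8766 = 0.1172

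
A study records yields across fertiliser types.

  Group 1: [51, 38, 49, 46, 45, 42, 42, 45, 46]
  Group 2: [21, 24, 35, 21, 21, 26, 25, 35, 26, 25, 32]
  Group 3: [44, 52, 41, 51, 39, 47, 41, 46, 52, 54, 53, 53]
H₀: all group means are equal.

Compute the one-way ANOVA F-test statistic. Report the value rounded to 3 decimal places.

Group means [44.89, 26.45, 47.75], grand mean 39.625
SSB = Σnᵢ(x̄ᵢ−x̄)² = 2949.634; SSW = ΣΣ(x−x̄ᵢ)² = 723.866
MSB = 2949.634/2 = 1474.8169; MSW = 723.866/29 = 24.9609
F = MSB/MSW = 59.0851
df = (2, 29)

test statistic = 59.085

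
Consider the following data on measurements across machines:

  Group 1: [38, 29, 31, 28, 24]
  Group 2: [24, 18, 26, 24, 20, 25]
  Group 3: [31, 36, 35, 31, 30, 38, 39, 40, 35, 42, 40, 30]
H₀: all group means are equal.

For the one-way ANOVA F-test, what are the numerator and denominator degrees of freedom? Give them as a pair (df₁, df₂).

k = 3 groups, N = 23 total
df = (k−1, N−k) = (3−1, 23−3) = (2, 20)

degrees of freedom = [2, 20]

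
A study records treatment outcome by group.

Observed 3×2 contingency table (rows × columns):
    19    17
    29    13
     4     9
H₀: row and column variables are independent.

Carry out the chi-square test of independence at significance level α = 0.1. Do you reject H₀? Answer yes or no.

Row totals [36, 42, 13], col totals [52, 39], n=91
χ² = (19−20.57)²/20.57 + (17−15.43)²/15.43 + (29−24.00)²/24.00 + (13−18.00)²/18.00 + (4−7.43)²/7.43 + (9−5.57)²/5.57 = 6.4030
df = 2
p-value (upper-tail) = 0.04070
At α=0.1: p < α → reject H₀

reject H₀: yes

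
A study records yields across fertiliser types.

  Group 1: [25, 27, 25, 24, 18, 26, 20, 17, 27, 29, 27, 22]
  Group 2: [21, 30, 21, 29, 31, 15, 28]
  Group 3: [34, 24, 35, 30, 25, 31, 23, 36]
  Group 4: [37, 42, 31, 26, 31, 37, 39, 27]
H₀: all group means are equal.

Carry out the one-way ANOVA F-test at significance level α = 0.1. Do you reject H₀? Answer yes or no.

reject H₀: yes

Group means [23.92, 25.00, 29.75, 33.75], grand mean 27.714
SSB = Σnᵢ(x̄ᵢ−x̄)² = 549.226; SSW = ΣΣ(x−x̄ᵢ)² = 805.917
MSB = 549.226/3 = 183.0754; MSW = 805.917/31 = 25.9973
F = MSB/MSW = 7.0421
df = (3, 31)
p-value (upper-tail) = 0.00096
At α=0.1: p < α → reject H₀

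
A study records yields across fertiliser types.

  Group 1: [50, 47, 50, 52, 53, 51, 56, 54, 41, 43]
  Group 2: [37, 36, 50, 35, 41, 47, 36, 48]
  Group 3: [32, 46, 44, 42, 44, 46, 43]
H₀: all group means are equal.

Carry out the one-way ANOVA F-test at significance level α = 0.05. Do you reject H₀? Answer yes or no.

reject H₀: yes

Group means [49.70, 41.25, 42.43], grand mean 44.960
SSB = Σnᵢ(x̄ᵢ−x̄)² = 379.646; SSW = ΣΣ(x−x̄ᵢ)² = 611.314
MSB = 379.646/2 = 189.8229; MSW = 611.314/22 = 27.7870
F = MSB/MSW = 6.8314
df = (2, 22)
p-value (upper-tail) = 0.00492
At α=0.05: p < α → reject H₀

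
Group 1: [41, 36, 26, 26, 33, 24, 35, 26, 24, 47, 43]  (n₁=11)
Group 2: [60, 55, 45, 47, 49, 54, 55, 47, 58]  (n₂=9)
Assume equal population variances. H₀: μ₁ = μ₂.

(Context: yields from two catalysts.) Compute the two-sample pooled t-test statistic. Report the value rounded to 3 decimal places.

x̄₁=32.818, s₁=8.256, n₁=11
x̄₂=52.222, s₂=5.357, n₂=9
s_p² = [10·8.256² + 8·5.357²]/18 = 50.6218
SE = √(s_p²·(1/11+1/9)) = 3.1979
t = (32.818−52.222)/3.1979 = -6.0677
df = 18

test statistic = -6.068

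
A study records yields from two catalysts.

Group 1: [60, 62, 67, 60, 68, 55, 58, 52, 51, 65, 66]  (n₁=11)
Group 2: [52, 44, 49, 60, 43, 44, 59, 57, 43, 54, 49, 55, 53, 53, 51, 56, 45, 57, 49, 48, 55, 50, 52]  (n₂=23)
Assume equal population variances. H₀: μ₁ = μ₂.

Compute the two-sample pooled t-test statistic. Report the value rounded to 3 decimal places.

test statistic = 4.637

x̄₁=60.364, s₁=5.921, n₁=11
x̄₂=51.217, s₂=5.116, n₂=23
s_p² = [10·5.921² + 22·5.116²]/32 = 28.9518
SE = √(s_p²·(1/11+1/23)) = 1.9725
t = (60.364−51.217)/1.9725 = 4.6369
df = 32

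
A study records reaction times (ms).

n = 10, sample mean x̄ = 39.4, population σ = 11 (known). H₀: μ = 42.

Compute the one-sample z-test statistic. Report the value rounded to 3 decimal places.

SE = σ/√n = 11/√10 = 3.4785
z = (x̄−μ₀)/SE = (39.4−42)/3.4785 = -0.7474

test statistic = -0.747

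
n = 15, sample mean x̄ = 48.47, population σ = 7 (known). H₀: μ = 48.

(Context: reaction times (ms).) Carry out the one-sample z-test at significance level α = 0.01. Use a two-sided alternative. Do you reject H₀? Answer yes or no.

SE = σ/√n = 7/√15 = 1.8074
z = (x̄−μ₀)/SE = (48.47−48)/1.8074 = 0.2600
p-value (two-sided) = 0.79483
At α=0.01: p ≥ α → fail to reject H₀

reject H₀: no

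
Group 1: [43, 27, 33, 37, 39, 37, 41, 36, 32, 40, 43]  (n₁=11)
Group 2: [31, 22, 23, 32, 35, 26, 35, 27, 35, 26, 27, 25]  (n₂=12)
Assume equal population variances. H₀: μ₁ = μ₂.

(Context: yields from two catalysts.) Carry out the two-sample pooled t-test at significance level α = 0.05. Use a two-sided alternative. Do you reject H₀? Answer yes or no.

reject H₀: yes

x̄₁=37.091, s₁=4.929, n₁=11
x̄₂=28.667, s₂=4.735, n₂=12
s_p² = [10·4.929² + 11·4.735²]/21 = 23.3131
SE = √(s_p²·(1/11+1/12)) = 2.0155
t = (37.091−28.667)/2.0155 = 4.1798
df = 21
p-value (two-sided) = 0.00042
At α=0.05: p < α → reject H₀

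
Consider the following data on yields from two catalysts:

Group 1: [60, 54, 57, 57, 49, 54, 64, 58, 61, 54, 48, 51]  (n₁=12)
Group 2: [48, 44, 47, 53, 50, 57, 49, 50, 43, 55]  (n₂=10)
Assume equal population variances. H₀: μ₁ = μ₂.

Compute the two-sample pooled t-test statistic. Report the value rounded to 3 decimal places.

test statistic = 2.982

x̄₁=55.583, s₁=4.852, n₁=12
x̄₂=49.600, s₂=4.477, n₂=10
s_p² = [11·4.852² + 9·4.477²]/20 = 21.9658
SE = √(s_p²·(1/12+1/10)) = 2.0068
t = (55.583−49.600)/2.0068 = 2.9816
df = 20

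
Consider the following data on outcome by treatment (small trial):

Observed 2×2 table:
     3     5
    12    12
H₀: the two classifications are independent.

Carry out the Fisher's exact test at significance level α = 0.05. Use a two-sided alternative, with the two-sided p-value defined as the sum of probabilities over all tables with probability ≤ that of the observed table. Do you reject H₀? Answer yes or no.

reject H₀: no

Margins: r₁=8, r₂=24, c₁=15, c₂=17, n=32
p_obs = C(8,3)·C(24,12)/C(32,15); sum pmf over tables with pmf ≤ p_obs
p-value (two-sided) = 0.69114
At α=0.05: p ≥ α → fail to reject H₀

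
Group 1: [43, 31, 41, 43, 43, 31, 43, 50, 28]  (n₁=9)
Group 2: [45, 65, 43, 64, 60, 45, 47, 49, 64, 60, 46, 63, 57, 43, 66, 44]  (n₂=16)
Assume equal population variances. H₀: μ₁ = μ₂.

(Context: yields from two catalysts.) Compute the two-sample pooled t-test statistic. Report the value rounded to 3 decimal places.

test statistic = -4.066

x̄₁=39.222, s₁=7.396, n₁=9
x̄₂=53.812, s₂=9.196, n₂=16
s_p² = [8·7.396² + 15·9.196²]/23 = 74.1736
SE = √(s_p²·(1/9+1/16)) = 3.5885
t = (39.222−53.812)/3.5885 = -4.0658
df = 23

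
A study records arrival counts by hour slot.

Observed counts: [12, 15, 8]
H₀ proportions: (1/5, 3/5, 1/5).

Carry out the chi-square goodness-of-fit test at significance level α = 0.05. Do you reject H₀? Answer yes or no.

reject H₀: no

n = 35; E_i = n·p_i = [7.00, 21.00, 7.00]
χ² = (12−7.00)²/7.00 + (15−21.00)²/21.00 + (8−7.00)²/7.00 = 5.4286
df = 2
p-value (upper-tail) = 0.06625
At α=0.05: p ≥ α → fail to reject H₀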